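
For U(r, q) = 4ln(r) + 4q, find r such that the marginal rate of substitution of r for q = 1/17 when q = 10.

r = 17

MU_r = 4/r, MU_q = 4.
MRS = 4/r ÷ 4.
MRS depends only on r: 1/r = 1/17 ⇒ r = 1/(1/17) = 17.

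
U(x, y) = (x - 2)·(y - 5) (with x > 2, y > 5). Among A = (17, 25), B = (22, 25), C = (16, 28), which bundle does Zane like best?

Bundle B

Evaluate utility at each bundle:
U(A) = 300.
U(B) = 400.
U(C) = 322.
Highest utility is B, so B ≻ C ≻ A.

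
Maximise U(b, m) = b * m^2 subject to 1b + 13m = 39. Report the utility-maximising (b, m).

b* = 13, m* = 2

MU_b = m^2 and MU_m = 2·b·m.
MRS = MU_b/MU_m = (1/2)·m/b.
Tangency: set MRS = p_b/p_m = 1/13.
So (1/2)·m/b = 1/13, i.e. m = (2/13)·b.
Substitute into the budget 1·b + 13·m = 39: 3·b = 39, so b* = 13.
Then m* = (2/13)·13 = 2.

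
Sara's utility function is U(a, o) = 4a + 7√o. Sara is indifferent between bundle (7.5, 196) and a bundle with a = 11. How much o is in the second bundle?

U(7.5, 196) = 128.
Set U(11, o) = 128 and solve.
With a = 11: 7√o = 128 − 4·11 = 84, so √o = 12 and o = 144.
Check: U(11, 144) = 128.

o = 144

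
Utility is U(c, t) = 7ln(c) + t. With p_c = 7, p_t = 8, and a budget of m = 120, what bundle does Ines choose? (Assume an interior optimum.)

MU_c = 7/c, MU_t = 1.
MRS = 7/c ÷ 1.
Tangency: set MRS = p_c/p_t = 7/8 = 0.875.
MRS depends only on c: 7/c = 0.875 ⇒ c* = 7/0.875 = 8.
From the budget, 8·t = 120 − 7·8 = 64, so t* = 8.

c* = 8, t* = 8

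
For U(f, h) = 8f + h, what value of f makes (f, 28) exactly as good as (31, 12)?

U(31, 12) = 260.
Set U(f, 28) = 260 and solve.
8f + 28 = 260 ⇒ 8f = 232 ⇒ f = 29.
Check: U(29, 28) = 260.

f = 29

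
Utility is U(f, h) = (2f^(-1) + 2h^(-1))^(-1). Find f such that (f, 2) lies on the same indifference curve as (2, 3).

f = 3

U depends on (f, h) only through S = 2f^(-1) + 2h^(-1), so equal utility means equal S. At (2, 3): S = 5/3.
With h = 2: 2·2^(-1) = 1, so 2f^(-1) = 5/3 − 1 = 2/3, i.e. f^(-1) = 1/3.
Hence f = 1/(1/3) = 3.
Check: U(3, 2) = 0.6.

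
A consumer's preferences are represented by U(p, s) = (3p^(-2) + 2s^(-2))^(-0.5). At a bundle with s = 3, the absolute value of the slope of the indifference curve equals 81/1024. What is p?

p = 8

For CES with ρ = -2, MRS = (3/2)·(s/p)^3.
Setting (3/2)·(3/p)^3 = 81/1024 gives (3/p)^3 = 27/512, so 3/p = 0.375 and p = 8.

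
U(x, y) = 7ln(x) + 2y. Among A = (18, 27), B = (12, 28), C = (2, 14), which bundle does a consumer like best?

Bundle A

Evaluate utility at each bundle:
U(A) = 74.233.
U(B) = 73.394.
U(C) = 32.852.
Highest utility is A, so A ≻ B ≻ C.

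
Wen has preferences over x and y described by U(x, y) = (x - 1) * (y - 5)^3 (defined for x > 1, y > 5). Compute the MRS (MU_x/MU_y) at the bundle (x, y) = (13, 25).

MU_x = (y−5)^3, MU_y = 3·(x−1)·(y−5)^2.
MRS = (1/3)·(y−5)/(x−1).
At (13, 25): MRS = 5/9.
So at (13, 25) the consumer would give up 5/9 units of y for one more unit of x.

MRS = 5/9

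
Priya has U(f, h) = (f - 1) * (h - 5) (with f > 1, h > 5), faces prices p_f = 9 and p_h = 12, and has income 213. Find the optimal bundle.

MU_f = (h−5), MU_h = (f−1).
MRS = (h−5)/(f−1).
Tangency: set MRS = p_f/p_h = 9/12 = 0.75.
So (h − 5)/(f − 1) = 0.75, i.e. (h − 5) = 0.75·(f − 1).
Rewrite the budget in excess-of-subsistence terms: 9·(f − 1) + 12·(h − 5) = 213 − 9·1 − 12·5 = 144.
Substituting, 18·(f − 1) = 144, so f − 1 = 8 and f* = 9.
Then h − 5 = 0.75·8 = 6, so h* = 11.

f* = 9, h* = 11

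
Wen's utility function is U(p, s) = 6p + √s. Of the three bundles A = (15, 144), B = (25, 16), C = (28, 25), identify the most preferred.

Bundle C

Evaluate utility at each bundle:
U(A) = 102.000.
U(B) = 154.000.
U(C) = 173.000.
Highest utility is C, so C ≻ B ≻ A.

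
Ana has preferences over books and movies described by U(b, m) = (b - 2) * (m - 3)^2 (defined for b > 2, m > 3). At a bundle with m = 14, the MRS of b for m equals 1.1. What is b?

MU_b = (m−3)^2, MU_m = 2·(b−2)·(m−3).
MRS = (1/2)·(m−3)/(b−2).
Substitute m = 14: MRS = 5.5/(b − 2). Setting this equal to 1.1 gives b − 2 = 5.5/1.1 = 5, so b = 7.

b = 7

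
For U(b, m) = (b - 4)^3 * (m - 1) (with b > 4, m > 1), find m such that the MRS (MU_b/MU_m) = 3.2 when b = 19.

m = 17

MU_b = 3·(b−4)^2·(m−1), MU_m = (b−4)^3.
MRS = (3/1)·(m−1)/(b−4).
Substitute b = 19: MRS = (m − 1)/5. Setting this equal to 3.2 gives m − 1 = 3.2·5 = 16, so m = 17.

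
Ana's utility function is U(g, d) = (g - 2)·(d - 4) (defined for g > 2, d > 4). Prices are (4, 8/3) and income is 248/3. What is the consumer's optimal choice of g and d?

MU_g = (d−4), MU_d = (g−2).
MRS = (d−4)/(g−2).
Tangency: set MRS = p_g/p_d = 4/(8/3) = 1.5.
So (d − 4)/(g − 2) = 1.5, i.e. (d − 4) = 1.5·(g − 2).
Rewrite the budget in excess-of-subsistence terms: 4·(g − 2) + (8/3)·(d − 4) = 248/3 − 4·2 − (8/3)·4 = 64.
Substituting, 8·(g − 2) = 64, so g − 2 = 8 and g* = 10.
Then d − 4 = 1.5·8 = 12, so d* = 16.

g* = 10, d* = 16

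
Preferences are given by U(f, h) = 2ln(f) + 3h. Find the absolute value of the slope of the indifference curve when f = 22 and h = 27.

MU_f = 2/f, MU_h = 3.
MRS = 2/f ÷ 3.
At (22, 27): MRS = 1/33.
So at (22, 27) the consumer would give up 1/33 units of h for one more unit of f.

MRS = 1/33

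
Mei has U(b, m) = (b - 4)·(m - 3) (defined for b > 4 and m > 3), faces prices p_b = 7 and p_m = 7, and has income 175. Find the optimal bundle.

b* = 13, m* = 12

MU_b = (m−3), MU_m = (b−4).
MRS = (m−3)/(b−4).
Tangency: set MRS = p_b/p_m = 7/7 = 1.
So (m − 3)/(b − 4) = 1, i.e. (m − 3) = (b − 4).
Rewrite the budget in excess-of-subsistence terms: 7·(b − 4) + 7·(m − 3) = 175 − 7·4 − 7·3 = 126.
Substituting, 14·(b − 4) = 126, so b − 4 = 9 and b* = 13.
Then m − 3 = 9, so m* = 12.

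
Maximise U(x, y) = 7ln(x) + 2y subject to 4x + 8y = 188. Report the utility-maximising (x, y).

x* = 7, y* = 20

MU_x = 7/x, MU_y = 2.
MRS = 7/x ÷ 2.
Tangency: set MRS = p_x/p_y = 4/8 = 0.5.
MRS depends only on x: 3.5/x = 0.5 ⇒ x* = 3.5/0.5 = 7.
From the budget, 8·y = 188 − 4·7 = 160, so y* = 20.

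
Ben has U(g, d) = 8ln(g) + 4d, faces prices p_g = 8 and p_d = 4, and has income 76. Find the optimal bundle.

MU_g = 8/g, MU_d = 4.
MRS = 8/g ÷ 4.
Tangency: set MRS = p_g/p_d = 8/4 = 2.
MRS depends only on g: 2/g = 2 ⇒ g* = 2/2 = 1.
From the budget, 4·d = 76 − 8·1 = 68, so d* = 17.

g* = 1, d* = 17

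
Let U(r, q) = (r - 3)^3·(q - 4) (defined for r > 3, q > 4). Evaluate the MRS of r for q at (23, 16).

MRS = 1.8

MU_r = 3·(r−3)^2·(q−4), MU_q = (r−3)^3.
MRS = (3/1)·(q−4)/(r−3).
At (23, 16): MRS = 1.8.
The indifference curve has slope −1.8 at this bundle.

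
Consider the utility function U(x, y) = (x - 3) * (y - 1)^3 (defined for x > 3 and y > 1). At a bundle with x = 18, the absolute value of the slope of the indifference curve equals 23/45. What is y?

y = 24

MU_x = (y−1)^3, MU_y = 3·(x−3)·(y−1)^2.
MRS = (1/3)·(y−1)/(x−3).
Substitute x = 18: MRS = (y − 1)/45. Setting this equal to 23/45 gives y − 1 = (23/45)·45 = 23, so y = 24.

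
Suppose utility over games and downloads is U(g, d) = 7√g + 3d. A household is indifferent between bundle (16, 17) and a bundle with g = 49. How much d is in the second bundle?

d = 10

U(16, 17) = 79.
Set U(49, d) = 79 and solve.
With g = 49: √49 = 7, so 3d = 79 − 7·7 = 30 and d = 10.
Check: U(49, 10) = 79.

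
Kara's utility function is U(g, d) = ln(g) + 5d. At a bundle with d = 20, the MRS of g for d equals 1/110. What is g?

MU_g = 1/g, MU_d = 5.
MRS = 1/g ÷ 5.
MRS depends only on g: 0.2/g = 1/110 ⇒ g = 0.2/(1/110) = 22.

g = 22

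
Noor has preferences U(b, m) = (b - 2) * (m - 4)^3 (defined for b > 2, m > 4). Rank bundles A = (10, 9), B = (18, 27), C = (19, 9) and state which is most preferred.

Bundle B

Evaluate utility at each bundle:
U(A) = 1000.
U(B) = 194672.
U(C) = 2125.
Highest utility is B, so B ≻ C ≻ A.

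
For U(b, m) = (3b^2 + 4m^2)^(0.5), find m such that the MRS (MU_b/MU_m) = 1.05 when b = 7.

m = 5

For CES with ρ = 2, MRS = (3/4)·(m/b)^(-1).
Setting (3/4)·(m/7)^(-1) = 1.05 gives (m/7)^(-1) = 1.4, so m/7 = 5/7 and m = 5.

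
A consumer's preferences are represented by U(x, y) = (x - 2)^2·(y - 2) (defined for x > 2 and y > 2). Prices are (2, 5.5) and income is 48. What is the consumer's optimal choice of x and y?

MU_x = 2·(x−2)·(y−2), MU_y = (x−2)^2.
MRS = (2/1)·(y−2)/(x−2).
Tangency: set MRS = p_x/p_y = 2/5.5 = 4/11.
So (2/1)·(y − 2)/(x − 2) = 4/11, i.e. (y − 2) = (2/11)·(x − 2).
Rewrite the budget in excess-of-subsistence terms: 2·(x − 2) + 5.5·(y − 2) = 48 − 2·2 − 5.5·2 = 33.
Substituting, 3·(x − 2) = 33, so x − 2 = 11 and x* = 13.
Then y − 2 = (2/11)·11 = 2, so y* = 4.

x* = 13, y* = 4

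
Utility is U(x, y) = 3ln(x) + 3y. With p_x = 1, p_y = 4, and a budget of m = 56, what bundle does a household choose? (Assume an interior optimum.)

MU_x = 3/x, MU_y = 3.
MRS = 3/x ÷ 3.
Tangency: set MRS = p_x/p_y = 1/4 = 0.25.
MRS depends only on x: 1/x = 0.25 ⇒ x* = 1/0.25 = 4.
From the budget, 4·y = 56 − 1·4 = 52, so y* = 13.

x* = 4, y* = 13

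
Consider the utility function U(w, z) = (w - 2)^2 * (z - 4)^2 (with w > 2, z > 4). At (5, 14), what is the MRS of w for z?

MU_w = 2·(w−2)·(z−4)^2, MU_z = 2·(w−2)^2·(z−4).
MRS = (z−4)/(w−2).
At (5, 14): MRS = 10/3.
The indifference curve has slope −10/3 at this bundle.

MRS = 10/3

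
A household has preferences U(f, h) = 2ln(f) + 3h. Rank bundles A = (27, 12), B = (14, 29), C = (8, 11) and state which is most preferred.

Bundle B

Evaluate utility at each bundle:
U(A) = 42.592.
U(B) = 92.278.
U(C) = 37.159.
Highest utility is B, so B ≻ A ≻ C.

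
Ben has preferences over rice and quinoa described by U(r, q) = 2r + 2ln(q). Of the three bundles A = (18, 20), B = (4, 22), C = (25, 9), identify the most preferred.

Bundle C

Evaluate utility at each bundle:
U(A) = 41.991.
U(B) = 14.182.
U(C) = 54.394.
Highest utility is C, so C ≻ A ≻ B.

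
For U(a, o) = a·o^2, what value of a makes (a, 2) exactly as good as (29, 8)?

U(29, 8) = 1856.
Set U(a, 2) = 1856 and solve.
With o = 2: 2^2 = 4, so a = 1856/4 = 464.
Check: U(464, 2) = 1856.

a = 464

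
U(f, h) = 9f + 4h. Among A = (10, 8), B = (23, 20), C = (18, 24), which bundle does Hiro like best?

Bundle B

Evaluate utility at each bundle:
U(A) = 122.
U(B) = 287.
U(C) = 258.
Highest utility is B, so B ≻ C ≻ A.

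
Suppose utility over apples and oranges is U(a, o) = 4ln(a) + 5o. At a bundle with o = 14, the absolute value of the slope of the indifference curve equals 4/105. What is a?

a = 21

MU_a = 4/a, MU_o = 5.
MRS = 4/a ÷ 5.
MRS depends only on a: 0.8/a = 4/105 ⇒ a = 0.8/(4/105) = 21.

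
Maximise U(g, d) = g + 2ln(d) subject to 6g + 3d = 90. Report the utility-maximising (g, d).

g* = 13, d* = 4

MU_g = 1, MU_d = 2/d.
MRS = 1 ÷ (2/d).
Tangency: set MRS = p_g/p_d = 6/3 = 2.
MRS depends only on d: 0.5·d = 2 ⇒ d* = 2/0.5 = 4.
From the budget, 6·g = 90 − 3·4 = 78, so g* = 13.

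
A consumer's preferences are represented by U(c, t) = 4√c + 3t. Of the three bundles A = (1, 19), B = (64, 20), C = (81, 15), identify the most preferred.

Evaluate utility at each bundle:
U(A) = 61.000.
U(B) = 92.000.
U(C) = 81.000.
Highest utility is B, so B ≻ C ≻ A.

Bundle B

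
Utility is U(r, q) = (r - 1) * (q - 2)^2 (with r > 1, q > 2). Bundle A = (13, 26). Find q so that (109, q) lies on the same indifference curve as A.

q = 10

U(13, 26) = 6912.
Set U(109, q) = 6912 and solve.
With r = 109: (109 − 1) = 108, so (q − 2)^2 = 6912/108 = 64.
Taking the square root (with q > 2): q − 2 = 8, so q = 10.
Check: U(109, 10) = 6912.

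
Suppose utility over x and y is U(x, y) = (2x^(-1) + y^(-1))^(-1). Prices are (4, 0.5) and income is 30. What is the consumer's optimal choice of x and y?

For CES with ρ = -1, MRS = (2/1)·(y/x)^2.
Tangency: set MRS = p_x/p_y = 4/0.5 = 8.
So (y/x)^2 = 4; taking the square root, y/x = 2, i.e. y = 2·x.
Substitute into the budget 4·x + 0.5·y = 30: 5·x = 30, so x* = 6 and y* = 2·6 = 12.

x* = 6, y* = 12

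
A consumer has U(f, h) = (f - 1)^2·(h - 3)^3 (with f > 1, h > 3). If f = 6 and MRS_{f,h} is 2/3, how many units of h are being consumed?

h = 8

MU_f = 2·(f−1)·(h−3)^3, MU_h = 3·(f−1)^2·(h−3)^2.
MRS = (2/3)·(h−3)/(f−1).
Substitute f = 6: MRS = (h − 3)/7.5. Setting this equal to 2/3 gives h − 3 = (2/3)·7.5 = 5, so h = 8.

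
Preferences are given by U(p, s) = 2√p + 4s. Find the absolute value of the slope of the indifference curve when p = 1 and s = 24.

MRS = 0.25

MU_p = 2/(2√p), MU_s = 4.
MRS = 2/(2√p) ÷ 4.
At (1, 24): MRS = 0.25.
That is, one extra unit of p is worth 0.25 units of s at the margin.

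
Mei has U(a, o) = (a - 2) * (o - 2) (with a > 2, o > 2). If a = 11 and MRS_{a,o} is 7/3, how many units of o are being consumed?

o = 23

MU_a = (o−2), MU_o = (a−2).
MRS = (o−2)/(a−2).
Substitute a = 11: MRS = (o − 2)/9. Setting this equal to 7/3 gives o − 2 = (7/3)·9 = 21, so o = 23.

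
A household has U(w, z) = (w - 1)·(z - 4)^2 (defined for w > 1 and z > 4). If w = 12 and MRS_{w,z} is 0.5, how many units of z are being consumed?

z = 15

MU_w = (z−4)^2, MU_z = 2·(w−1)·(z−4).
MRS = (1/2)·(z−4)/(w−1).
Substitute w = 12: MRS = (z − 4)/22. Setting this equal to 0.5 gives z − 4 = 0.5·22 = 11, so z = 15.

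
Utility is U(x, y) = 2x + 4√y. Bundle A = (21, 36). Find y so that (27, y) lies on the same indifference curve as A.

U(21, 36) = 66.
Set U(27, y) = 66 and solve.
With x = 27: 4√y = 66 − 2·27 = 12, so √y = 3 and y = 9.
Check: U(27, 9) = 66.

y = 9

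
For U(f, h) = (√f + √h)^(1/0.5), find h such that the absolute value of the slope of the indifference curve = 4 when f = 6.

For CES with ρ = 0.5, MRS = √(h/f).
Setting √(h/6) = 4 gives h/6 = 16 and h = 96.

h = 96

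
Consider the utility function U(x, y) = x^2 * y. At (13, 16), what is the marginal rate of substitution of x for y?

MRS = 32/13

MU_x = 2·x·y and MU_y = x^2.
MRS = MU_x/MU_y = (2/1)·y/x.
At (13, 16): MRS = 32/13.
So at (13, 16) the consumer would give up 32/13 units of y for one more unit of x.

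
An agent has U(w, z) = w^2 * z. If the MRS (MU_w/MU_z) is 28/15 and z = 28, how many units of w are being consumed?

w = 30

MU_w = 2·w·z and MU_z = w^2.
MRS = MU_w/MU_z = (2/1)·z/w.
Substitute z = 28: MRS = 56/w. Setting 56/w = 28/15 gives w = 56/(28/15) = 30.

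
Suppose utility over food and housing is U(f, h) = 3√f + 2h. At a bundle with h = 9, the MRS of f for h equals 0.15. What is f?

f = 25

MU_f = 3/(2√f), MU_h = 2.
MRS = 3/(2√f) ÷ 2.
MRS depends only on f: 0.75/√f = 0.15 ⇒ √f = 0.75/0.15 = 5 ⇒ f = 25.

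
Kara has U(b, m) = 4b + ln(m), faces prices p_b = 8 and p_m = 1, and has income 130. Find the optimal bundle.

MU_b = 4, MU_m = 1/m.
MRS = 4 ÷ (1/m).
Tangency: set MRS = p_b/p_m = 8/1 = 8.
MRS depends only on m: 4·m = 8 ⇒ m* = 8/4 = 2.
From the budget, 8·b = 130 − 1·2 = 128, so b* = 16.

b* = 16, m* = 2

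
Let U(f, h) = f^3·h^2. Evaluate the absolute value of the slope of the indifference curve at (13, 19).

MRS = 57/26

MU_f = 3·f^2·h^2 and MU_h = 2·f^3·h.
MRS = MU_f/MU_h = (3/2)·h/f.
At (13, 19): MRS = 57/26.
So at (13, 19) the consumer would give up 57/26 units of h for one more unit of f.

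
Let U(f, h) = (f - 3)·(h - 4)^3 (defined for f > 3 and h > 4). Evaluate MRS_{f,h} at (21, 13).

MU_f = (h−4)^3, MU_h = 3·(f−3)·(h−4)^2.
MRS = (1/3)·(h−4)/(f−3).
At (21, 13): MRS = 1/6.
So at (21, 13) the consumer would give up 1/6 units of h for one more unit of f.

MRS = 1/6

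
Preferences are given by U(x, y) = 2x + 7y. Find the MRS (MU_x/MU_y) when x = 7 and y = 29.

MU_x = 2, MU_y = 7, so MRS = 2/7 at every bundle.
At (7, 29): MRS = 2/7.
The indifference curve has slope −2/7 at this bundle.

MRS = 2/7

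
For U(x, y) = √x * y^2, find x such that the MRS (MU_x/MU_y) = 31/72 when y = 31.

MU_x = 0.5·x^(-0.5)·y^2 and MU_y = 2·√x·y.
MRS = MU_x/MU_y = (0.25)·y/x.
Substitute y = 31: MRS = 7.75/x. Setting 7.75/x = 31/72 gives x = 7.75/(31/72) = 18.

x = 18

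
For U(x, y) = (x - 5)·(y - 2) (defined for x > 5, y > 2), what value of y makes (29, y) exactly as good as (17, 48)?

y = 25

U(17, 48) = 552.
Set U(29, y) = 552 and solve.
With x = 29: (29 − 5) = 24, so (y − 2) = 552/24 = 23.
So y = 2 + 23 = 25.
Check: U(29, 25) = 552.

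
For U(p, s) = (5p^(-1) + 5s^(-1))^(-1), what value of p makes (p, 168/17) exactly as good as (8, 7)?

p = 6

U depends on (p, s) only through S = 5p^(-1) + 5s^(-1), so equal utility means equal S. At (8, 7): S = 75/56.
With s = 168/17: 5·(168/17)^(-1) = 85/168, so 5p^(-1) = 75/56 − 85/168 = 5/6, i.e. p^(-1) = 1/6.
Hence p = 1/(1/6) = 6.
Check: U(6, 168/17) = 0.7467.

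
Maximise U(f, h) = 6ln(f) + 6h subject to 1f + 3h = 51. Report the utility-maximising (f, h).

f* = 3, h* = 16

MU_f = 6/f, MU_h = 6.
MRS = 6/f ÷ 6.
Tangency: set MRS = p_f/p_h = 1/3.
MRS depends only on f: 1/f = 1/3 ⇒ f* = 1/(1/3) = 3.
From the budget, 3·h = 51 − 1·3 = 48, so h* = 16.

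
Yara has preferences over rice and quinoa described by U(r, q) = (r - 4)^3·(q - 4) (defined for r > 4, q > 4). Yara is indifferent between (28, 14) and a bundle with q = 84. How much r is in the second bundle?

r = 16

U(28, 14) = 138240.
Set U(r, 84) = 138240 and solve.
With q = 84: (84 − 4) = 80, so (r − 4)^3 = 138240/80 = 1728.
Taking the cube root (with r > 4): r − 4 = 12, so r = 16.
Check: U(16, 84) = 138240.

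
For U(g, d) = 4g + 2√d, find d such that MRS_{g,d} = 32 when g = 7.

MU_g = 4, MU_d = 2/(2√d).
MRS = 4 ÷ (2/(2√d)).
MRS depends only on d: 4·√d = 32 ⇒ √d = 32/4 = 8 ⇒ d = 64.

d = 64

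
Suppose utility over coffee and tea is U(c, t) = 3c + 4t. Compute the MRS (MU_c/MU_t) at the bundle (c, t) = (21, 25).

MRS = 0.75

MU_c = 3, MU_t = 4, so MRS = 3/4 = 0.75 at every bundle.
At (21, 25): MRS = 0.75.
That is, one extra unit of c is worth 0.75 units of t at the margin.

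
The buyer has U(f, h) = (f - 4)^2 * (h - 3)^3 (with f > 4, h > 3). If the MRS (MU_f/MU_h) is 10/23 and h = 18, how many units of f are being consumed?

MU_f = 2·(f−4)·(h−3)^3, MU_h = 3·(f−4)^2·(h−3)^2.
MRS = (2/3)·(h−3)/(f−4).
Substitute h = 18: MRS = 10/(f − 4). Setting this equal to 10/23 gives f − 4 = 10/(10/23) = 23, so f = 27.

f = 27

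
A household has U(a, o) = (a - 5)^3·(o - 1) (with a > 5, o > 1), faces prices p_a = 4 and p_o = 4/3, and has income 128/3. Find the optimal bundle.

a* = 9, o* = 5

MU_a = 3·(a−5)^2·(o−1), MU_o = (a−5)^3.
MRS = (3/1)·(o−1)/(a−5).
Tangency: set MRS = p_a/p_o = 4/(4/3) = 3.
So (3/1)·(o − 1)/(a − 5) = 3, i.e. (o − 1) = (a − 5).
Rewrite the budget in excess-of-subsistence terms: 4·(a − 5) + (4/3)·(o − 1) = 128/3 − 4·5 − (4/3)·1 = 64/3.
Substituting, (16/3)·(a − 5) = 64/3, so a − 5 = 4 and a* = 9.
Then o − 1 = 4, so o* = 5.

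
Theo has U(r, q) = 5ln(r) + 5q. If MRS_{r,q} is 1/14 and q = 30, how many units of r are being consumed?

r = 14

MU_r = 5/r, MU_q = 5.
MRS = 5/r ÷ 5.
MRS depends only on r: 1/r = 1/14 ⇒ r = 1/(1/14) = 14.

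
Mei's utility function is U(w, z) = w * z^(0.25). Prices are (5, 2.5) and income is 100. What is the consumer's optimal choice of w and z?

MU_w = z^(0.25) and MU_z = 0.25·w·z^(-0.75).
MRS = MU_w/MU_z = (4)·z/w.
Tangency: set MRS = p_w/p_z = 5/2.5 = 2.
So (4)·z/w = 2, i.e. z = 0.5·w.
Substitute into the budget 5·w + 2.5·z = 100: 6.25·w = 100, so w* = 16.
Then z* = 0.5·16 = 8.

w* = 16, z* = 8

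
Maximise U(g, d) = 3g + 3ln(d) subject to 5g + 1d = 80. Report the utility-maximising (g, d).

MU_g = 3, MU_d = 3/d.
MRS = 3 ÷ (3/d).
Tangency: set MRS = p_g/p_d = 5/1 = 5.
MRS depends only on d: d = 5 ⇒ d* = 5.
From the budget, 5·g = 80 − 1·5 = 75, so g* = 15.

g* = 15, d* = 5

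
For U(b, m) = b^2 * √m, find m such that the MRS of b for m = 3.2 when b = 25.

MU_b = 2·b·√m and MU_m = 0.5·b^2·m^(-0.5).
MRS = MU_b/MU_m = (4)·m/b.
Substitute b = 25: MRS = m/6.25. Setting m/6.25 = 3.2 gives m = 3.2·6.25 = 20.

m = 20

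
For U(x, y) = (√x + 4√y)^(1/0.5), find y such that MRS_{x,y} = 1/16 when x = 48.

For CES with ρ = 0.5, MRS = (1/4)·√(y/x).
Setting (1/4)·√(y/48) = 1/16 gives √(y/48) = 0.25, so y/48 = 1/16 and y = 3.

y = 3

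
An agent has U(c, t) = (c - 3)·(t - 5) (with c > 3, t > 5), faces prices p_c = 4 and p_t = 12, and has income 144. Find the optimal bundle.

c* = 12, t* = 8

MU_c = (t−5), MU_t = (c−3).
MRS = (t−5)/(c−3).
Tangency: set MRS = p_c/p_t = 4/12 = 1/3.
So (t − 5)/(c − 3) = 1/3, i.e. (t − 5) = (1/3)·(c − 3).
Rewrite the budget in excess-of-subsistence terms: 4·(c − 3) + 12·(t − 5) = 144 − 4·3 − 12·5 = 72.
Substituting, 8·(c − 3) = 72, so c − 3 = 9 and c* = 12.
Then t − 5 = (1/3)·9 = 3, so t* = 8.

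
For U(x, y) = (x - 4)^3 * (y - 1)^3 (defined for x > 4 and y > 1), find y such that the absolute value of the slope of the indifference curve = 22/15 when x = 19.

MU_x = 3·(x−4)^2·(y−1)^3, MU_y = 3·(x−4)^3·(y−1)^2.
MRS = (y−1)/(x−4).
Substitute x = 19: MRS = (y − 1)/15. Setting this equal to 22/15 gives y − 1 = (22/15)·15 = 22, so y = 23.

y = 23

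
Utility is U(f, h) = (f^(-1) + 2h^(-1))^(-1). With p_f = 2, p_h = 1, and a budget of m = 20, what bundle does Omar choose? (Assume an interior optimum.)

f* = 5, h* = 10

For CES with ρ = -1, MRS = (1/2)·(h/f)^2.
Tangency: set MRS = p_f/p_h = 2/1 = 2.
So (h/f)^2 = 4; taking the square root, h/f = 2, i.e. h = 2·f.
Substitute into the budget 2·f + 1·h = 20: 4·f = 20, so f* = 5 and h* = 2·5 = 10.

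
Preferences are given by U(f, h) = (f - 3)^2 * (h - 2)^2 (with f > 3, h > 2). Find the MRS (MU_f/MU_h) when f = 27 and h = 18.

MRS = 2/3

MU_f = 2·(f−3)·(h−2)^2, MU_h = 2·(f−3)^2·(h−2).
MRS = (h−2)/(f−3).
At (27, 18): MRS = 2/3.
The indifference curve has slope −2/3 at this bundle.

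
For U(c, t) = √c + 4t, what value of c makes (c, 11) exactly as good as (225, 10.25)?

c = 144

U(225, 10.25) = 56.
Set U(c, 11) = 56 and solve.
With t = 11: √c = 56 − 4·11 = 12, so √c = 12 and c = 144.
Check: U(144, 11) = 56.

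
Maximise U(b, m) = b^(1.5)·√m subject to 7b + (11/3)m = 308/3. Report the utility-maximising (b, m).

MU_b = 1.5·√b·√m and MU_m = 0.5·b^(1.5)·m^(-0.5).
MRS = MU_b/MU_m = (3)·m/b.
Tangency: set MRS = p_b/p_m = 7/(11/3) = 21/11.
So (3)·m/b = 21/11, i.e. m = (7/11)·b.
Substitute into the budget 7·b + (11/3)·m = 308/3: (28/3)·b = 308/3, so b* = 11.
Then m* = (7/11)·11 = 7.

b* = 11, m* = 7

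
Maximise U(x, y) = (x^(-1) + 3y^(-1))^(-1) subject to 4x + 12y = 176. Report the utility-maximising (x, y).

x* = 11, y* = 11

For CES with ρ = -1, MRS = (1/3)·(y/x)^2.
Tangency: set MRS = p_x/p_y = 4/12 = 1/3.
So (y/x)^2 = 1; taking the square root, y/x = 1, i.e. y = x.
Substitute into the budget 4·x + 12·y = 176: 16·x = 176, so x* = 11 and y* = 11.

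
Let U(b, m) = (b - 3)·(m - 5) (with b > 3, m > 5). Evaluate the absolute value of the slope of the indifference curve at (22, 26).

MRS = 21/19

MU_b = (m−5), MU_m = (b−3).
MRS = (m−5)/(b−3).
At (22, 26): MRS = 21/19.
So at (22, 26) the consumer would give up 21/19 units of m for one more unit of b.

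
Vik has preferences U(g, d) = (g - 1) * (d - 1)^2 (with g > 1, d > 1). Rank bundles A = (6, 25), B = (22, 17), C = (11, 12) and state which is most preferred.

Evaluate utility at each bundle:
U(A) = 2880.
U(B) = 5376.
U(C) = 1210.
Highest utility is B, so B ≻ A ≻ C.

Bundle B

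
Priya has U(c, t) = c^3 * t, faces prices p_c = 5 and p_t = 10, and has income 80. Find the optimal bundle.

c* = 12, t* = 2

MU_c = 3·c^2·t and MU_t = c^3.
MRS = MU_c/MU_t = (3/1)·t/c.
Tangency: set MRS = p_c/p_t = 5/10 = 0.5.
So (3/1)·t/c = 0.5, i.e. t = (1/6)·c.
Substitute into the budget 5·c + 10·t = 80: (20/3)·c = 80, so c* = 12.
Then t* = (1/6)·12 = 2.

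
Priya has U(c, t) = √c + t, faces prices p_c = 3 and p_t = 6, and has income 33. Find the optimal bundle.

c* = 1, t* = 5

MU_c = 1/(2√c), MU_t = 1.
MRS = 1/(2√c) ÷ 1.
Tangency: set MRS = p_c/p_t = 3/6 = 0.5.
MRS depends only on c: 0.5/√c = 0.5 ⇒ √c = 0.5/0.5 = 1 ⇒ c* = 1.
From the budget, 6·t = 33 − 3·1 = 30, so t* = 5.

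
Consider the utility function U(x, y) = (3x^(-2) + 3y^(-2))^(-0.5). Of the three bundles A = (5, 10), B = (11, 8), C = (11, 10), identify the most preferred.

Evaluate utility at each bundle:
U(A) = 2.582.
U(B) = 3.735.
U(C) = 4.272.
Highest utility is C, so C ≻ B ≻ A.

Bundle C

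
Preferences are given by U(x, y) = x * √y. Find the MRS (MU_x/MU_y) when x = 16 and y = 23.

MRS = 2.875

MU_x = √y and MU_y = 0.5·x·y^(-0.5).
MRS = MU_x/MU_y = (2)·y/x.
At (16, 23): MRS = 2.875.
That is, one extra unit of x is worth 2.875 units of y at the margin.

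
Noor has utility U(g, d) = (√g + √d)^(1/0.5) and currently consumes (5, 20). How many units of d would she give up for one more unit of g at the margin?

MRS = 2

For CES with ρ = 0.5, MRS = √(d/g).
At (5, 20): MRS = 2.
That is, one extra unit of g is worth 2 units of d at the margin.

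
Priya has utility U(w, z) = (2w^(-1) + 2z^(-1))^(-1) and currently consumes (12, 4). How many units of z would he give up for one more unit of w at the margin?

For CES with ρ = -1, MRS = (z/w)^2.
At (12, 4): MRS = 1/9.
That is, one extra unit of w is worth 1/9 units of z at the margin.

MRS = 1/9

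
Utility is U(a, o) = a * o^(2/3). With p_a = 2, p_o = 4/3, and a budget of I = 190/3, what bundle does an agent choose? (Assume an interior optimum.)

MU_a = o^(2/3) and MU_o = 2/3·a·o^(-1/3).
MRS = MU_a/MU_o = (1.5)·o/a.
Tangency: set MRS = p_a/p_o = 2/(4/3) = 1.5.
So (1.5)·o/a = 1.5, i.e. o = a.
Substitute into the budget 2·a + (4/3)·o = 190/3: (10/3)·a = 190/3, so a* = 19.
Then o* = 19.

a* = 19, o* = 19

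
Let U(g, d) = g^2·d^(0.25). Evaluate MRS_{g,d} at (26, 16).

MU_g = 2·g·d^(0.25) and MU_d = 0.25·g^2·d^(-0.75).
MRS = MU_g/MU_d = (8)·d/g.
At (26, 16): MRS = 64/13.
That is, one extra unit of g is worth 64/13 units of d at the margin.

MRS = 64/13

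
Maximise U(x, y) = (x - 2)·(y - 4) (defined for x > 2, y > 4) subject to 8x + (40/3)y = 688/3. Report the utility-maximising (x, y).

MU_x = (y−4), MU_y = (x−2).
MRS = (y−4)/(x−2).
Tangency: set MRS = p_x/p_y = 8/(40/3) = 0.6.
So (y − 4)/(x − 2) = 0.6, i.e. (y − 4) = 0.6·(x − 2).
Rewrite the budget in excess-of-subsistence terms: 8·(x − 2) + (40/3)·(y − 4) = 688/3 − 8·2 − (40/3)·4 = 160.
Substituting, 16·(x − 2) = 160, so x − 2 = 10 and x* = 12.
Then y − 4 = 0.6·10 = 6, so y* = 10.

x* = 12, y* = 10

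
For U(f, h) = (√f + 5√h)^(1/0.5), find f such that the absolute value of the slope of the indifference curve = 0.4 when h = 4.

For CES with ρ = 0.5, MRS = (1/5)·√(h/f).
Setting (1/5)·√(4/f) = 0.4 gives √(4/f) = 2, so 4/f = 4 and f = 1.

f = 1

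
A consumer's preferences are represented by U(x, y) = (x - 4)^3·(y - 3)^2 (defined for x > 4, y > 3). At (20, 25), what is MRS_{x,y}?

MU_x = 3·(x−4)^2·(y−3)^2, MU_y = 2·(x−4)^3·(y−3).
MRS = (3/2)·(y−3)/(x−4).
At (20, 25): MRS = 33/16.
That is, one extra unit of x is worth 33/16 units of y at the margin.

MRS = 33/16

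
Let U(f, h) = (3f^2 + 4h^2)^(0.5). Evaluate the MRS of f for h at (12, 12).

MRS = 0.75

For CES with ρ = 2, MRS = (3/4)·(h/f)^(-1).
At (12, 12): MRS = 0.75.
The indifference curve has slope −0.75 at this bundle.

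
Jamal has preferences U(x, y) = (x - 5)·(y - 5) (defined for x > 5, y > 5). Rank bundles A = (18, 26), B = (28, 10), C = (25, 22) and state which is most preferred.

Bundle C

Evaluate utility at each bundle:
U(A) = 273.
U(B) = 115.
U(C) = 340.
Highest utility is C, so C ≻ A ≻ B.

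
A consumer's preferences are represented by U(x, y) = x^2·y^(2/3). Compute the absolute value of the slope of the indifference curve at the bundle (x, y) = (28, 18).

MU_x = 2·x·y^(2/3) and MU_y = 2/3·x^2·y^(-1/3).
MRS = MU_x/MU_y = (3)·y/x.
At (28, 18): MRS = 27/14.
The indifference curve has slope −27/14 at this bundle.

MRS = 27/14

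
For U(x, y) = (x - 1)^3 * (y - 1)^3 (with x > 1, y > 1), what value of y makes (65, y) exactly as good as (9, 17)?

y = 3

U(9, 17) = 2097152.
Set U(65, y) = 2097152 and solve.
With x = 65: (65 − 1)^3 = 262144, so (y − 1)^3 = 2097152/262144 = 8.
Taking the cube root (with y > 1): y − 1 = 2, so y = 3.
Check: U(65, 3) = 2097152.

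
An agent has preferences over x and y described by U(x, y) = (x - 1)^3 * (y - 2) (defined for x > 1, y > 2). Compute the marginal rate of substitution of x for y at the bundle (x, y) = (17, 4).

MRS = 0.375

MU_x = 3·(x−1)^2·(y−2), MU_y = (x−1)^3.
MRS = (3/1)·(y−2)/(x−1).
At (17, 4): MRS = 0.375.
So at (17, 4) the consumer would give up 0.375 units of y for one more unit of x.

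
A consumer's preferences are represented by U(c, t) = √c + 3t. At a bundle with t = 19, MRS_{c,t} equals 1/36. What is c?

c = 36

MU_c = 1/(2√c), MU_t = 3.
MRS = 1/(2√c) ÷ 3.
MRS depends only on c: (1/6)/√c = 1/36 ⇒ √c = (1/6)/(1/36) = 6 ⇒ c = 36.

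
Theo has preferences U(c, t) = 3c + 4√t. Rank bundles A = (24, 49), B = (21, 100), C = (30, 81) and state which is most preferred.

Bundle C

Evaluate utility at each bundle:
U(A) = 100.000.
U(B) = 103.000.
U(C) = 126.000.
Highest utility is C, so C ≻ B ≻ A.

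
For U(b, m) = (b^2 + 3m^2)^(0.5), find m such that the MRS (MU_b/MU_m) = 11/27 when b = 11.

m = 9

For CES with ρ = 2, MRS = (1/3)·(m/b)^(-1).
Setting (1/3)·(m/11)^(-1) = 11/27 gives (m/11)^(-1) = 11/9, so m/11 = 9/11 and m = 9.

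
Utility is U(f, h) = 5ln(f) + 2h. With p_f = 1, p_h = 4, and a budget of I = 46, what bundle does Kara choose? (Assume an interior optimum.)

MU_f = 5/f, MU_h = 2.
MRS = 5/f ÷ 2.
Tangency: set MRS = p_f/p_h = 1/4 = 0.25.
MRS depends only on f: 2.5/f = 0.25 ⇒ f* = 2.5/0.25 = 10.
From the budget, 4·h = 46 − 1·10 = 36, so h* = 9.

f* = 10, h* = 9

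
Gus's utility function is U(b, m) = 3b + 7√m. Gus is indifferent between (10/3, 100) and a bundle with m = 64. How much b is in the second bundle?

b = 8

U(10/3, 100) = 80.
Set U(b, 64) = 80 and solve.
With m = 64: √64 = 8, so 3b = 80 − 7·8 = 24 and b = 8.
Check: U(8, 64) = 80.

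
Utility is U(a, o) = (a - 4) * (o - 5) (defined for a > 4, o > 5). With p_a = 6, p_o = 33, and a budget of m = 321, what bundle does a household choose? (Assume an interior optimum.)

a* = 15, o* = 7

MU_a = (o−5), MU_o = (a−4).
MRS = (o−5)/(a−4).
Tangency: set MRS = p_a/p_o = 6/33 = 2/11.
So (o − 5)/(a − 4) = 2/11, i.e. (o − 5) = (2/11)·(a − 4).
Rewrite the budget in excess-of-subsistence terms: 6·(a − 4) + 33·(o − 5) = 321 − 6·4 − 33·5 = 132.
Substituting, 12·(a − 4) = 132, so a − 4 = 11 and a* = 15.
Then o − 5 = (2/11)·11 = 2, so o* = 7.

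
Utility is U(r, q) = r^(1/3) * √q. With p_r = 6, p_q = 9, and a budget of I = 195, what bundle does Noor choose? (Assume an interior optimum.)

MU_r = 1/3·r^(-2/3)·√q and MU_q = 0.5·r^(1/3)·q^(-0.5).
MRS = MU_r/MU_q = (2/3)·q/r.
Tangency: set MRS = p_r/p_q = 6/9 = 2/3.
So (2/3)·q/r = 2/3, i.e. q = r.
Substitute into the budget 6·r + 9·q = 195: 15·r = 195, so r* = 13.
Then q* = 13.

r* = 13, q* = 13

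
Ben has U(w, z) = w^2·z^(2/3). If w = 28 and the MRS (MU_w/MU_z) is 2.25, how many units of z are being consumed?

MU_w = 2·w·z^(2/3) and MU_z = 2/3·w^2·z^(-1/3).
MRS = MU_w/MU_z = (3)·z/w.
Substitute w = 28: MRS = z/(28/3). Setting z/(28/3) = 2.25 gives z = 2.25·(28/3) = 21.

z = 21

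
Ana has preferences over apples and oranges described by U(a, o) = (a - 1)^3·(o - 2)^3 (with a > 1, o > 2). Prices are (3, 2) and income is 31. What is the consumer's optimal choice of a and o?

MU_a = 3·(a−1)^2·(o−2)^3, MU_o = 3·(a−1)^3·(o−2)^2.
MRS = (o−2)/(a−1).
Tangency: set MRS = p_a/p_o = 3/2 = 1.5.
So (o − 2)/(a − 1) = 1.5, i.e. (o − 2) = 1.5·(a − 1).
Rewrite the budget in excess-of-subsistence terms: 3·(a − 1) + 2·(o − 2) = 31 − 3·1 − 2·2 = 24.
Substituting, 6·(a − 1) = 24, so a − 1 = 4 and a* = 5.
Then o − 2 = 1.5·4 = 6, so o* = 8.

a* = 5, o* = 8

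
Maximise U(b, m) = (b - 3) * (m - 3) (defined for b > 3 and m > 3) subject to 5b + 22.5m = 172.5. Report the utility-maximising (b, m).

b* = 12, m* = 5

MU_b = (m−3), MU_m = (b−3).
MRS = (m−3)/(b−3).
Tangency: set MRS = p_b/p_m = 5/22.5 = 2/9.
So (m − 3)/(b − 3) = 2/9, i.e. (m − 3) = (2/9)·(b − 3).
Rewrite the budget in excess-of-subsistence terms: 5·(b − 3) + 22.5·(m − 3) = 172.5 − 5·3 − 22.5·3 = 90.
Substituting, 10·(b − 3) = 90, so b − 3 = 9 and b* = 12.
Then m − 3 = (2/9)·9 = 2, so m* = 5.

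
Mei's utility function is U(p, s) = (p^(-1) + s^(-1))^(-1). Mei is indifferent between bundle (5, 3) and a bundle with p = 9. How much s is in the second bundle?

U depends on (p, s) only through S = p^(-1) + s^(-1), so equal utility means equal S. At (5, 3): S = 8/15.
With p = 9: 9^(-1) = 1/9, so s^(-1) = 8/15 − 1/9 = 19/45.
Hence s = 1/(19/45) = 45/19.
Check: U(9, 45/19) = 1.875.

s = 45/19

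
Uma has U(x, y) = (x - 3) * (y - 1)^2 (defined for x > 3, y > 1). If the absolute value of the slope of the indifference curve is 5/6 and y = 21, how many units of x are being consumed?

MU_x = (y−1)^2, MU_y = 2·(x−3)·(y−1).
MRS = (1/2)·(y−1)/(x−3).
Substitute y = 21: MRS = 10/(x − 3). Setting this equal to 5/6 gives x − 3 = 10/(5/6) = 12, so x = 15.

x = 15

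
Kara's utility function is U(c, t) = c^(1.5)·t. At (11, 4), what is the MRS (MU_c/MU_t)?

MRS = 6/11

MU_c = 1.5·√c·t and MU_t = c^(1.5).
MRS = MU_c/MU_t = (1.5)·t/c.
At (11, 4): MRS = 6/11.
The indifference curve has slope −6/11 at this bundle.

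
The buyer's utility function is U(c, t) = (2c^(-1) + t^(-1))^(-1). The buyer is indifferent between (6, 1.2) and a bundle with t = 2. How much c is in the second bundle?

U depends on (c, t) only through S = 2c^(-1) + t^(-1), so equal utility means equal S. At (6, 1.2): S = 7/6.
With t = 2: 2^(-1) = 0.5, so 2c^(-1) = 7/6 − 0.5 = 2/3, i.e. c^(-1) = 1/3.
Hence c = 1/(1/3) = 3.
Check: U(3, 2) = 0.8571.

c = 3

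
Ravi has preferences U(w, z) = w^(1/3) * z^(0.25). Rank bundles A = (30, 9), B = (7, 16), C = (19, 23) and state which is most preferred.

Bundle C

Evaluate utility at each bundle:
U(A) = 5.382.
U(B) = 3.826.
U(C) = 5.844.
Highest utility is C, so C ≻ A ≻ B.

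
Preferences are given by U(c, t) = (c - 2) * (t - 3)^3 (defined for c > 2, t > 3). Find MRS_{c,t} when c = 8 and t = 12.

MU_c = (t−3)^3, MU_t = 3·(c−2)·(t−3)^2.
MRS = (1/3)·(t−3)/(c−2).
At (8, 12): MRS = 0.5.
So at (8, 12) the consumer would give up 0.5 units of t for one more unit of c.

MRS = 0.5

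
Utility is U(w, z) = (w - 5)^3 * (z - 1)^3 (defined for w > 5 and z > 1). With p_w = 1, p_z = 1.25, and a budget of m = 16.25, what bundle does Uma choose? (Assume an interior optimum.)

MU_w = 3·(w−5)^2·(z−1)^3, MU_z = 3·(w−5)^3·(z−1)^2.
MRS = (z−1)/(w−5).
Tangency: set MRS = p_w/p_z = 1/1.25 = 0.8.
So (z − 1)/(w − 5) = 0.8, i.e. (z − 1) = 0.8·(w − 5).
Rewrite the budget in excess-of-subsistence terms: 1·(w − 5) + 1.25·(z − 1) = 16.25 − 1·5 − 1.25·1 = 10.
Substituting, 2·(w − 5) = 10, so w − 5 = 5 and w* = 10.
Then z − 1 = 0.8·5 = 4, so z* = 5.

w* = 10, z* = 5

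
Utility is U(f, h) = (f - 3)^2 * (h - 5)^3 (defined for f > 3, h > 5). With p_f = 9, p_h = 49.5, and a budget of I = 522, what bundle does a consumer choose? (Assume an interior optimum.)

f* = 14, h* = 8

MU_f = 2·(f−3)·(h−5)^3, MU_h = 3·(f−3)^2·(h−5)^2.
MRS = (2/3)·(h−5)/(f−3).
Tangency: set MRS = p_f/p_h = 9/49.5 = 2/11.
So (2/3)·(h − 5)/(f − 3) = 2/11, i.e. (h − 5) = (3/11)·(f − 3).
Rewrite the budget in excess-of-subsistence terms: 9·(f − 3) + 49.5·(h − 5) = 522 − 9·3 − 49.5·5 = 247.5.
Substituting, 22.5·(f − 3) = 247.5, so f − 3 = 11 and f* = 14.
Then h − 5 = (3/11)·11 = 3, so h* = 8.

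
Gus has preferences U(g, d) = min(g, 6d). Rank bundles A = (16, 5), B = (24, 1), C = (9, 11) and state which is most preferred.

Bundle A

Evaluate utility at each bundle:
U(A) = 16.
U(B) = 6.
U(C) = 9.
Highest utility is A, so A ≻ C ≻ B.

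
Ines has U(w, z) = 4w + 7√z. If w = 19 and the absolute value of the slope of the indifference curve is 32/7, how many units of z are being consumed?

z = 16

MU_w = 4, MU_z = 7/(2√z).
MRS = 4 ÷ (7/(2√z)).
MRS depends only on z: (8/7)·√z = 32/7 ⇒ √z = (32/7)/(8/7) = 4 ⇒ z = 16.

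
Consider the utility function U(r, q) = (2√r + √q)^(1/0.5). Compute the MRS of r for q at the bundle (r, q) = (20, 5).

MRS = 1

For CES with ρ = 0.5, MRS = (2/1)·√(q/r).
At (20, 5): MRS = 1.
That is, one extra unit of r is worth 1 units of q at the margin.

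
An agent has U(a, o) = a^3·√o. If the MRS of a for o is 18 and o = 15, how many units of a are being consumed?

a = 5

MU_a = 3·a^2·√o and MU_o = 0.5·a^3·o^(-0.5).
MRS = MU_a/MU_o = (6)·o/a.
Substitute o = 15: MRS = 90/a. Setting 90/a = 18 gives a = 90/18 = 5.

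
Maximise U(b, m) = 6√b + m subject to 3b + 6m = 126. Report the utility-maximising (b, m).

MU_b = 6/(2√b), MU_m = 1.
MRS = 6/(2√b) ÷ 1.
Tangency: set MRS = p_b/p_m = 3/6 = 0.5.
MRS depends only on b: 3/√b = 0.5 ⇒ √b = 3/0.5 = 6 ⇒ b* = 36.
From the budget, 6·m = 126 − 3·36 = 18, so m* = 3.

b* = 36, m* = 3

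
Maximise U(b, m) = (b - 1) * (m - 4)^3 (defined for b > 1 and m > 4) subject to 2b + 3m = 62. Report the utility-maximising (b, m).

MU_b = (m−4)^3, MU_m = 3·(b−1)·(m−4)^2.
MRS = (1/3)·(m−4)/(b−1).
Tangency: set MRS = p_b/p_m = 2/3.
So (1/3)·(m − 4)/(b − 1) = 2/3, i.e. (m − 4) = 2·(b − 1).
Rewrite the budget in excess-of-subsistence terms: 2·(b − 1) + 3·(m − 4) = 62 − 2·1 − 3·4 = 48.
Substituting, 8·(b − 1) = 48, so b − 1 = 6 and b* = 7.
Then m − 4 = 2·6 = 12, so m* = 16.

b* = 7, m* = 16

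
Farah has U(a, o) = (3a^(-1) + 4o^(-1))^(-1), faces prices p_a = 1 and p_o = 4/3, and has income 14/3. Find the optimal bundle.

For CES with ρ = -1, MRS = (3/4)·(o/a)^2.
Tangency: set MRS = p_a/p_o = 1/(4/3) = 0.75.
So (o/a)^2 = 1; taking the square root, o/a = 1, i.e. o = a.
Substitute into the budget 1·a + (4/3)·o = 14/3: (7/3)·a = 14/3, so a* = 2 and o* = 2.

a* = 2, o* = 2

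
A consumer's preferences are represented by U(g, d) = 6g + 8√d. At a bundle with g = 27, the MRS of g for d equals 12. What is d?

d = 64

MU_g = 6, MU_d = 8/(2√d).
MRS = 6 ÷ (8/(2√d)).
MRS depends only on d: 1.5·√d = 12 ⇒ √d = 12/1.5 = 8 ⇒ d = 64.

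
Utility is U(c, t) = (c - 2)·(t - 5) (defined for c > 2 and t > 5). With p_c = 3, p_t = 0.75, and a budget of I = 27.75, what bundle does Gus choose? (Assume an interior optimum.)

MU_c = (t−5), MU_t = (c−2).
MRS = (t−5)/(c−2).
Tangency: set MRS = p_c/p_t = 3/0.75 = 4.
So (t − 5)/(c − 2) = 4, i.e. (t − 5) = 4·(c − 2).
Rewrite the budget in excess-of-subsistence terms: 3·(c − 2) + 0.75·(t − 5) = 27.75 − 3·2 − 0.75·5 = 18.
Substituting, 6·(c − 2) = 18, so c − 2 = 3 and c* = 5.
Then t − 5 = 4·3 = 12, so t* = 17.

c* = 5, t* = 17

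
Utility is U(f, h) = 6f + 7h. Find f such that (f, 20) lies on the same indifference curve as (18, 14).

U(18, 14) = 206.
Set U(f, 20) = 206 and solve.
6f + 7·20 = 206 ⇒ 6f = 66 ⇒ f = 11.
Check: U(11, 20) = 206.

f = 11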